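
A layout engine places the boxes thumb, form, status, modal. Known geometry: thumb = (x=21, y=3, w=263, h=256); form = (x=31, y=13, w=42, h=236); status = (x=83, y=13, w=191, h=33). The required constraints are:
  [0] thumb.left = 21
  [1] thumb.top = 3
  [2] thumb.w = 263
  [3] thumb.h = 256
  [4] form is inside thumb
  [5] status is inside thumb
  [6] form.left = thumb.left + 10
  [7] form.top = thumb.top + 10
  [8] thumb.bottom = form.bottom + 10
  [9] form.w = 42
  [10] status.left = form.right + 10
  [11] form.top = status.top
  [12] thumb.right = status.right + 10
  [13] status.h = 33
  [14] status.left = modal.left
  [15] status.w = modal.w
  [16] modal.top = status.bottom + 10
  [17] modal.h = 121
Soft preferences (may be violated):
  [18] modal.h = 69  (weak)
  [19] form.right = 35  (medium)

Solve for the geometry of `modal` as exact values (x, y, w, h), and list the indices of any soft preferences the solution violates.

1. modal.x = 83  [status.left = modal.left]
2. modal.w = 191  [status.w = modal.w]
3. modal.y = 56  [modal.top = status.bottom + 10]
4. modal.h = 121  [modal.h = 121]

modal = (x=83, y=56, w=191, h=121)
violated soft preferences: 18, 19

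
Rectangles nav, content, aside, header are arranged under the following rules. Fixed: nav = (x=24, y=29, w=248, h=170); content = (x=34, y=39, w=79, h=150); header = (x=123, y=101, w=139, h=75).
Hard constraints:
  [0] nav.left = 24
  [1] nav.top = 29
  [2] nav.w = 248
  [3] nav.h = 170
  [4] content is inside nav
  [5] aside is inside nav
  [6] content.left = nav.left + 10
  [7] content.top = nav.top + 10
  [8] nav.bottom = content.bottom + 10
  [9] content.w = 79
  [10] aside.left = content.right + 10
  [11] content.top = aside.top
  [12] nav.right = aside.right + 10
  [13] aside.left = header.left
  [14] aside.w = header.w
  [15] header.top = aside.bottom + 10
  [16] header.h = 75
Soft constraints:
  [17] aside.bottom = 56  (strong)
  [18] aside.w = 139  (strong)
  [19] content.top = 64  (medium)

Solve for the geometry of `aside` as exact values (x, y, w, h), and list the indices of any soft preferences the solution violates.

1. aside.x = 123  [aside.left = content.right + 10]
2. aside.y = 39  [content.top = aside.top]
3. aside.w = 139  [nav.right = aside.right + 10]
4. aside.h = 52  [header.top = aside.bottom + 10]

aside = (x=123, y=39, w=139, h=52)
violated soft preferences: 17, 19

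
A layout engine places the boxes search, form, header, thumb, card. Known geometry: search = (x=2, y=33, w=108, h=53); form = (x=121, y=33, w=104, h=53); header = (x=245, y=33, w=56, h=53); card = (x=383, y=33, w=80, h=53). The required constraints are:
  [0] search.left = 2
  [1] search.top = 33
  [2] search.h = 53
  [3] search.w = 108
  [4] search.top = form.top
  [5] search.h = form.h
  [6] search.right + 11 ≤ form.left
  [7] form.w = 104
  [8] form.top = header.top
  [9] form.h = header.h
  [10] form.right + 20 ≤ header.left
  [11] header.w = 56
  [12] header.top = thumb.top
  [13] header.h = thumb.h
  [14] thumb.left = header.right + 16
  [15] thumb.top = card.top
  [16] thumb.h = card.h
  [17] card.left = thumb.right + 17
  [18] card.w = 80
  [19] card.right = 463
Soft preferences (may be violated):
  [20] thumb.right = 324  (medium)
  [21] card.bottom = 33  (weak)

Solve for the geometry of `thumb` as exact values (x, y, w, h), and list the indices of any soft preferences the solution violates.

1. thumb.y = 33  [header.top = thumb.top]
2. thumb.h = 53  [header.h = thumb.h]
3. thumb.x = 317  [thumb.left = header.right + 16]
4. thumb.w = 49  [card.left = thumb.right + 17]

thumb = (x=317, y=33, w=49, h=53)
violated soft preferences: 20, 21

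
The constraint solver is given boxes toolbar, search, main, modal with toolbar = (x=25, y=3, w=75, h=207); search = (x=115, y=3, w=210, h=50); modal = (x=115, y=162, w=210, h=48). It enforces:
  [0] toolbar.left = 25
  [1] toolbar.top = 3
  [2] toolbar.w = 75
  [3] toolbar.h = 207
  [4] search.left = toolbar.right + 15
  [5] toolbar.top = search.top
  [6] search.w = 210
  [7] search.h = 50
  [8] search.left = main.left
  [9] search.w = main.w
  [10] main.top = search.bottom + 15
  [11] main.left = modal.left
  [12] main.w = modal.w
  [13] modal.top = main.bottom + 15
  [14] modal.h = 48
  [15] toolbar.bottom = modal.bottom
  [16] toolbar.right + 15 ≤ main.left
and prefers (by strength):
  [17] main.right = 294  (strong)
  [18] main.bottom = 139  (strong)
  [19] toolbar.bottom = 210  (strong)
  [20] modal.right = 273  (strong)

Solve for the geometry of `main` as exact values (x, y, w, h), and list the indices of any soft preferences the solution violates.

1. main.x = 115  [search.left = main.left]
2. main.w = 210  [search.w = main.w]
3. main.y = 68  [main.top = search.bottom + 15]
4. main.h = 79  [modal.top = main.bottom + 15]

main = (x=115, y=68, w=210, h=79)
violated soft preferences: 17, 18, 20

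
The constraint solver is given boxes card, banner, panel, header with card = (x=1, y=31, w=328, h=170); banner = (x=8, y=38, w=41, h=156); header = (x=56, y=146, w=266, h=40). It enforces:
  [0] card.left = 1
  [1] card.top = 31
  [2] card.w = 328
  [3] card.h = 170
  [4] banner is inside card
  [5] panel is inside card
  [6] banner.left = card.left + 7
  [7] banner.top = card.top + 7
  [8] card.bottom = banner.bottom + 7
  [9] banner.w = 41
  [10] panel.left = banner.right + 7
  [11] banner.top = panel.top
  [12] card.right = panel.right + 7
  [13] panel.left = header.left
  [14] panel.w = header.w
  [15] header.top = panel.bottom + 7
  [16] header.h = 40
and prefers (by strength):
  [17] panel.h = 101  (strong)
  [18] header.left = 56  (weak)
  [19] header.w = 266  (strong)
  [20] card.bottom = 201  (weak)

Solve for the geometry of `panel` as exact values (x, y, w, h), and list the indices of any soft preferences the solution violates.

panel = (x=56, y=38, w=266, h=101)
violated soft preferences: none

1. panel.x = 56  [panel.left = banner.right + 7]
2. panel.y = 38  [banner.top = panel.top]
3. panel.w = 266  [card.right = panel.right + 7]
4. panel.h = 101  [header.top = panel.bottom + 7]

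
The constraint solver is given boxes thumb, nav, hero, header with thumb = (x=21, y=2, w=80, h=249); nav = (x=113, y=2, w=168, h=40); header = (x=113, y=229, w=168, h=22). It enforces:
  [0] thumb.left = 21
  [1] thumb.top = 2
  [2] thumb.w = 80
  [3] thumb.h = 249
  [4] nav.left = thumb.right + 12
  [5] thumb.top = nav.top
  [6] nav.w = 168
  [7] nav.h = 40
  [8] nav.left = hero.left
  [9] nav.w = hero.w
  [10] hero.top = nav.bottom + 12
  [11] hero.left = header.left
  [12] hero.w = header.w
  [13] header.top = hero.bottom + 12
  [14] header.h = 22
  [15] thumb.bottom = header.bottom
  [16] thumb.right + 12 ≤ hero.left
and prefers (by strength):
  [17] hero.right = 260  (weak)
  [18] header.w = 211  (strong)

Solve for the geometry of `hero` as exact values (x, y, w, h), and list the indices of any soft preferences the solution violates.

1. hero.x = 113  [nav.left = hero.left]
2. hero.w = 168  [nav.w = hero.w]
3. hero.y = 54  [hero.top = nav.bottom + 12]
4. hero.h = 163  [header.top = hero.bottom + 12]

hero = (x=113, y=54, w=168, h=163)
violated soft preferences: 17, 18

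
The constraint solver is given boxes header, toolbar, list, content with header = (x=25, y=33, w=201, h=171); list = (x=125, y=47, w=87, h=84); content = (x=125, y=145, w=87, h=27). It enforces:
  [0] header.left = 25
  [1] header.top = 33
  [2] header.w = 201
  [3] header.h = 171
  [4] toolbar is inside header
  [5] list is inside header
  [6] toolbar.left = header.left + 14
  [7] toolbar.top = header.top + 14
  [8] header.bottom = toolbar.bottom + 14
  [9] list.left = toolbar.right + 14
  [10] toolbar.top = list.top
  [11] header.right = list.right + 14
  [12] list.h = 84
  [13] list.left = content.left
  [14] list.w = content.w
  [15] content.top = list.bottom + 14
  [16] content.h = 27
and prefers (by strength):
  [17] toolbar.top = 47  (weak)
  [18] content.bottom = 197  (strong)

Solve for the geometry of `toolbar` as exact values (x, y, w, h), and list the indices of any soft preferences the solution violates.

toolbar = (x=39, y=47, w=72, h=143)
violated soft preferences: 18

1. toolbar.x = 39  [toolbar.left = header.left + 14]
2. toolbar.y = 47  [toolbar.top = header.top + 14]
3. toolbar.h = 143  [header.bottom = toolbar.bottom + 14]
4. toolbar.w = 72  [list.left = toolbar.right + 14]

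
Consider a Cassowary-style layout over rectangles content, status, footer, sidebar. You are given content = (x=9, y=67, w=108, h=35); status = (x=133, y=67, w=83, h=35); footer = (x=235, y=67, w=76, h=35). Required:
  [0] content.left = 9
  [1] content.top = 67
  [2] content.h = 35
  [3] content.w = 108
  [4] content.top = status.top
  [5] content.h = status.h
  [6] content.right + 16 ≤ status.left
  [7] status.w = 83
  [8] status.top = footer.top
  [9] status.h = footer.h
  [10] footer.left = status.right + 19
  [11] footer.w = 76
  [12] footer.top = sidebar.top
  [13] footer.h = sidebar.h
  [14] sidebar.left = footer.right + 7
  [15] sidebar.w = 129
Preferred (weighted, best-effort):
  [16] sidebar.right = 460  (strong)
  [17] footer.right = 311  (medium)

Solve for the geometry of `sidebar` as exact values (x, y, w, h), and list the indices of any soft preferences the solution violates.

1. sidebar.y = 67  [footer.top = sidebar.top]
2. sidebar.h = 35  [footer.h = sidebar.h]
3. sidebar.x = 318  [sidebar.left = footer.right + 7]
4. sidebar.w = 129  [sidebar.w = 129]

sidebar = (x=318, y=67, w=129, h=35)
violated soft preferences: 16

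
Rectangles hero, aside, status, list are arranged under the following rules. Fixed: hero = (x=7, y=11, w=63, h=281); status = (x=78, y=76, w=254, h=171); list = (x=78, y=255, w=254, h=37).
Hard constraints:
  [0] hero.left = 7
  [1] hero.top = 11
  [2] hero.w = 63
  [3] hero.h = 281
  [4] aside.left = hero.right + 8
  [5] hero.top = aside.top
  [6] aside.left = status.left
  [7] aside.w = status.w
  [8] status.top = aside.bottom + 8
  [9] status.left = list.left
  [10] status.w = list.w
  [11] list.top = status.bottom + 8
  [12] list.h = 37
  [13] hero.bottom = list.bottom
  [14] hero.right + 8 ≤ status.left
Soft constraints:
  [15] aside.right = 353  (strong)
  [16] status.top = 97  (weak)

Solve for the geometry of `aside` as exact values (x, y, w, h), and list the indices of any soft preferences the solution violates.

1. aside.x = 78  [aside.left = hero.right + 8]
2. aside.y = 11  [hero.top = aside.top]
3. aside.w = 254  [aside.w = status.w]
4. aside.h = 57  [status.top = aside.bottom + 8]

aside = (x=78, y=11, w=254, h=57)
violated soft preferences: 15, 16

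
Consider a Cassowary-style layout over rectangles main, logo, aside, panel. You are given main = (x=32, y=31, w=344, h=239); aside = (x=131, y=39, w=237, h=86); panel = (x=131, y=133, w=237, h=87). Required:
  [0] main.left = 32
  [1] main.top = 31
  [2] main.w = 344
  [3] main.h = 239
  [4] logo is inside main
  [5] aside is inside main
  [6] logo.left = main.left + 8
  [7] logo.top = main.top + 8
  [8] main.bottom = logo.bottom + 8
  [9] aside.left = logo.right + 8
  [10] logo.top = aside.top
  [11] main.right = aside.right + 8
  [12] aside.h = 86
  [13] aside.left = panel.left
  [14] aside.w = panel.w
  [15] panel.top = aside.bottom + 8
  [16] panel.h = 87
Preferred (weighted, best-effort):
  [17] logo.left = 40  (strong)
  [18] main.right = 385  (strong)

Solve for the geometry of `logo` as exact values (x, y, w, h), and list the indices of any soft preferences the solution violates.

1. logo.x = 40  [logo.left = main.left + 8]
2. logo.y = 39  [logo.top = main.top + 8]
3. logo.h = 223  [main.bottom = logo.bottom + 8]
4. logo.w = 83  [aside.left = logo.right + 8]

logo = (x=40, y=39, w=83, h=223)
violated soft preferences: 18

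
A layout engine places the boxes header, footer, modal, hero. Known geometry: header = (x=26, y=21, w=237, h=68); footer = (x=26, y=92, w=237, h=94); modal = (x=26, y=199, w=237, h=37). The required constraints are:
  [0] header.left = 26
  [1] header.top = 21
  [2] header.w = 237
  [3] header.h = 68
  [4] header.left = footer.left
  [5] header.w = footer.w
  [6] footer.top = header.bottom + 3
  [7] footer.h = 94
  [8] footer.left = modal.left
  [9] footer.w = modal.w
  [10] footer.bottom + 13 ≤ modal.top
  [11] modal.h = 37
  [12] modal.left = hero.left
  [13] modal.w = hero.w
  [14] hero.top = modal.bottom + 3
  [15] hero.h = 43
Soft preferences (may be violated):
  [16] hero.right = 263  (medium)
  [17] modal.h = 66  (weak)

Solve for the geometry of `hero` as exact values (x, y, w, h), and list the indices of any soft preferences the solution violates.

1. hero.x = 26  [modal.left = hero.left]
2. hero.w = 237  [modal.w = hero.w]
3. hero.y = 239  [hero.top = modal.bottom + 3]
4. hero.h = 43  [hero.h = 43]

hero = (x=26, y=239, w=237, h=43)
violated soft preferences: 17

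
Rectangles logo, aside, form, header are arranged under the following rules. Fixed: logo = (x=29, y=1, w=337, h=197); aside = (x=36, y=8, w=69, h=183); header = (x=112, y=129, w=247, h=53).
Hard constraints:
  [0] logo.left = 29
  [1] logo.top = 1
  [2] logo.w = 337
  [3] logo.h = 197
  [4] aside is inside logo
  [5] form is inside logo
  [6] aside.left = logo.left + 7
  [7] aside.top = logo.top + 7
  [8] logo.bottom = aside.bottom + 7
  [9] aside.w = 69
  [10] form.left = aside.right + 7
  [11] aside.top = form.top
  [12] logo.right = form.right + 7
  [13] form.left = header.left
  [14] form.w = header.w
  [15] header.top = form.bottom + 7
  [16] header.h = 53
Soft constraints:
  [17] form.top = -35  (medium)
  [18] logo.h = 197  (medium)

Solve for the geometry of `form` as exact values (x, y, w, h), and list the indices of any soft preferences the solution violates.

1. form.x = 112  [form.left = aside.right + 7]
2. form.y = 8  [aside.top = form.top]
3. form.w = 247  [logo.right = form.right + 7]
4. form.h = 114  [header.top = form.bottom + 7]

form = (x=112, y=8, w=247, h=114)
violated soft preferences: 17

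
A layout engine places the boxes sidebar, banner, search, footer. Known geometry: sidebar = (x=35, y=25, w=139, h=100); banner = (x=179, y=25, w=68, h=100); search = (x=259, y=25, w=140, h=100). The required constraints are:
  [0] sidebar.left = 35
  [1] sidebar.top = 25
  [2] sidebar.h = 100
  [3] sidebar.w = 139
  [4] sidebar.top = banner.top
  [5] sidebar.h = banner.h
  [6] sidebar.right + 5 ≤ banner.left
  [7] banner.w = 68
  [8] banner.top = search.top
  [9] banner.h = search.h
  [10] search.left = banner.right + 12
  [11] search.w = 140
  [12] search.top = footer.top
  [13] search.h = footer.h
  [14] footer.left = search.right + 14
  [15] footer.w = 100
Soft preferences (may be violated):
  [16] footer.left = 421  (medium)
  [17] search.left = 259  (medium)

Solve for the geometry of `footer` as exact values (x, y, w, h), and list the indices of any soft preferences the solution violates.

1. footer.y = 25  [search.top = footer.top]
2. footer.h = 100  [search.h = footer.h]
3. footer.x = 413  [footer.left = search.right + 14]
4. footer.w = 100  [footer.w = 100]

footer = (x=413, y=25, w=100, h=100)
violated soft preferences: 16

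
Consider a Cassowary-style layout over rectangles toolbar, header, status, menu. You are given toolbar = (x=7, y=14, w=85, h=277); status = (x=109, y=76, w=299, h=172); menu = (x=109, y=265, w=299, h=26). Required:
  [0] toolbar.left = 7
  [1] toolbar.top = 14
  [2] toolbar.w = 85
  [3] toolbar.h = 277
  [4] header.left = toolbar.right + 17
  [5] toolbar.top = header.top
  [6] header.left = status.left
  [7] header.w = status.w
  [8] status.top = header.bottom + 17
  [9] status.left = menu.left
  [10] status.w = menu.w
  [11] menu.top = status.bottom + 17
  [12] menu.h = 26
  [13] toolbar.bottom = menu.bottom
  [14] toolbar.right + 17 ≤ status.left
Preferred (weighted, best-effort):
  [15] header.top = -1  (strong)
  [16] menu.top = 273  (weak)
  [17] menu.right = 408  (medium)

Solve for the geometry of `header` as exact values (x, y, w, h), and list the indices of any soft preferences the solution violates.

1. header.x = 109  [header.left = toolbar.right + 17]
2. header.y = 14  [toolbar.top = header.top]
3. header.w = 299  [header.w = status.w]
4. header.h = 45  [status.top = header.bottom + 17]

header = (x=109, y=14, w=299, h=45)
violated soft preferences: 15, 16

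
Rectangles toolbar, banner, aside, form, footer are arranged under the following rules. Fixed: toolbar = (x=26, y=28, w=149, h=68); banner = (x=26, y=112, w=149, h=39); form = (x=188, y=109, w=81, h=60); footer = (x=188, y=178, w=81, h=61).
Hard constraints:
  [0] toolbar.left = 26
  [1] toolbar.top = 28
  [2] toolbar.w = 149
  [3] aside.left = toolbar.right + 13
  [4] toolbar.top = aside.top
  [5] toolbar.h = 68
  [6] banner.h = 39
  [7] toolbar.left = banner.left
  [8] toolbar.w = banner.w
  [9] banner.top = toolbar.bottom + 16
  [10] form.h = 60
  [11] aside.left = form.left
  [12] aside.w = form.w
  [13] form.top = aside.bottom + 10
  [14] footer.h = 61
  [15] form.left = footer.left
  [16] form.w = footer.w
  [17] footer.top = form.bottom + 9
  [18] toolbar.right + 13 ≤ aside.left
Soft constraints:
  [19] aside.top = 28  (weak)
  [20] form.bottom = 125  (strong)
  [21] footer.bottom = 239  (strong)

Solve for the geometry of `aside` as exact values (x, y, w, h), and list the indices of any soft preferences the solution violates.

1. aside.x = 188  [aside.left = toolbar.right + 13]
2. aside.y = 28  [toolbar.top = aside.top]
3. aside.w = 81  [aside.w = form.w]
4. aside.h = 71  [form.top = aside.bottom + 10]

aside = (x=188, y=28, w=81, h=71)
violated soft preferences: 20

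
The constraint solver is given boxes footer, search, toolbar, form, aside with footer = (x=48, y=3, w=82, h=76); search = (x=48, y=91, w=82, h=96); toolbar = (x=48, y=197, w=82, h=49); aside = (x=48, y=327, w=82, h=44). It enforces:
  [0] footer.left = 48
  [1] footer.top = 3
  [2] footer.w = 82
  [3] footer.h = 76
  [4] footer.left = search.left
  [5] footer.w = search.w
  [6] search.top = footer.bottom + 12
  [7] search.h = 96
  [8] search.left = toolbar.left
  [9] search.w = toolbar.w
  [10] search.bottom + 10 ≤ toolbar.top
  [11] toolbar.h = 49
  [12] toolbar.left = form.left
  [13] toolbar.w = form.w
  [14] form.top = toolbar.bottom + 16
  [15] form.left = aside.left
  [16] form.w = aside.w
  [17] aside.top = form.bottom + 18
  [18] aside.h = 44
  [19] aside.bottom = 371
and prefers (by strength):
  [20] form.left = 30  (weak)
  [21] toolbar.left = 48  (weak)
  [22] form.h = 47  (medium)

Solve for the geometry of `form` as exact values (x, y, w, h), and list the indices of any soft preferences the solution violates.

form = (x=48, y=262, w=82, h=47)
violated soft preferences: 20

1. form.x = 48  [toolbar.left = form.left]
2. form.w = 82  [toolbar.w = form.w]
3. form.y = 262  [form.top = toolbar.bottom + 16]
4. form.h = 47  [aside.top = form.bottom + 18]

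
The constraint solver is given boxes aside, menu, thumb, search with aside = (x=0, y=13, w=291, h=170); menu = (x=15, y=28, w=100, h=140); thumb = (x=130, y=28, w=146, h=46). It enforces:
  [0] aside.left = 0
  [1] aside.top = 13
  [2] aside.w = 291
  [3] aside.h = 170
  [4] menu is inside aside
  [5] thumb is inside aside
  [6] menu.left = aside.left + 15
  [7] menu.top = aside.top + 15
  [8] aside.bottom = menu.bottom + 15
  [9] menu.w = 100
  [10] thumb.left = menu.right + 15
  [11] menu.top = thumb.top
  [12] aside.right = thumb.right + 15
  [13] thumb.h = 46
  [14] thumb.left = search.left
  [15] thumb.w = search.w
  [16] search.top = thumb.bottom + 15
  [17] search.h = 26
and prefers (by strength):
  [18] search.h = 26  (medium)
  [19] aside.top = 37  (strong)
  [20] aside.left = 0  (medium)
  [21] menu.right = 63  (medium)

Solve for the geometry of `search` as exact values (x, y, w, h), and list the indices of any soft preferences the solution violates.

1. search.x = 130  [thumb.left = search.left]
2. search.w = 146  [thumb.w = search.w]
3. search.y = 89  [search.top = thumb.bottom + 15]
4. search.h = 26  [search.h = 26]

search = (x=130, y=89, w=146, h=26)
violated soft preferences: 19, 21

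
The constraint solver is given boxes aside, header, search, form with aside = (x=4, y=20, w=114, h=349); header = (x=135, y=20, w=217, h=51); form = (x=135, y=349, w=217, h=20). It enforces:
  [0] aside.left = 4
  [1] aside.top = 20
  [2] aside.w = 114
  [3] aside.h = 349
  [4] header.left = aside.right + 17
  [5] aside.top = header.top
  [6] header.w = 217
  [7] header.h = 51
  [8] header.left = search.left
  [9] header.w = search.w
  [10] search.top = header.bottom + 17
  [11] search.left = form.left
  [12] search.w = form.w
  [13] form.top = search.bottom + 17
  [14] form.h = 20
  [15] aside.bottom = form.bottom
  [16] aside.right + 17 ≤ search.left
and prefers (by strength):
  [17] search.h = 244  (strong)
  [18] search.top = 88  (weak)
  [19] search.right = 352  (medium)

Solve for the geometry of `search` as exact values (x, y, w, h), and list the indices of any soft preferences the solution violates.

search = (x=135, y=88, w=217, h=244)
violated soft preferences: none

1. search.x = 135  [header.left = search.left]
2. search.w = 217  [header.w = search.w]
3. search.y = 88  [search.top = header.bottom + 17]
4. search.h = 244  [form.top = search.bottom + 17]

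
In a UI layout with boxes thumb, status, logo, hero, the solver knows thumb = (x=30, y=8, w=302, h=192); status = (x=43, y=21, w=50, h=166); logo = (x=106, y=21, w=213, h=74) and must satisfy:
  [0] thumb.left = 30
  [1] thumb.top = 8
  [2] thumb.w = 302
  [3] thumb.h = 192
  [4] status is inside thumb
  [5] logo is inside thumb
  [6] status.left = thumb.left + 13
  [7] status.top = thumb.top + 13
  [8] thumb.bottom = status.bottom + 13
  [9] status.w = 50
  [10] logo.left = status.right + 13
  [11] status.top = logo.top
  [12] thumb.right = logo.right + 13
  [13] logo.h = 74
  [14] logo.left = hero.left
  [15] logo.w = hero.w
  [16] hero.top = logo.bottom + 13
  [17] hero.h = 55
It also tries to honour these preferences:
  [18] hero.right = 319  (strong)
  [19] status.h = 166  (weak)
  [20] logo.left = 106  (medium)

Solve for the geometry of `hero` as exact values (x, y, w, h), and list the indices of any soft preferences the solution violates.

1. hero.x = 106  [logo.left = hero.left]
2. hero.w = 213  [logo.w = hero.w]
3. hero.y = 108  [hero.top = logo.bottom + 13]
4. hero.h = 55  [hero.h = 55]

hero = (x=106, y=108, w=213, h=55)
violated soft preferences: none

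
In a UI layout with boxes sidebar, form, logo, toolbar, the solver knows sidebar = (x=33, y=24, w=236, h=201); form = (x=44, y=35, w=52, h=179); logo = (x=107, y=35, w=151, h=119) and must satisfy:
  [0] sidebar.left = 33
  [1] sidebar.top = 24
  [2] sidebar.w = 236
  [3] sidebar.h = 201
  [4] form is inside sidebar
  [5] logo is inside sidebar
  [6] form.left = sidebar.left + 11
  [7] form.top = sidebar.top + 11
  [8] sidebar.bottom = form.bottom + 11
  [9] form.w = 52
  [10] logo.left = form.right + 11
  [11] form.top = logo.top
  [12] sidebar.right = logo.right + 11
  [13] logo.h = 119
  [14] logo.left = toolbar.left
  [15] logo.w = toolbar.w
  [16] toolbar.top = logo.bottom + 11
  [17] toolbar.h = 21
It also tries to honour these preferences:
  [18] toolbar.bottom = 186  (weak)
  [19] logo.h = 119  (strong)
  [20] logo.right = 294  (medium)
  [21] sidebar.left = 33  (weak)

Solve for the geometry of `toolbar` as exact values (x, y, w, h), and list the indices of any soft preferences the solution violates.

1. toolbar.x = 107  [logo.left = toolbar.left]
2. toolbar.w = 151  [logo.w = toolbar.w]
3. toolbar.y = 165  [toolbar.top = logo.bottom + 11]
4. toolbar.h = 21  [toolbar.h = 21]

toolbar = (x=107, y=165, w=151, h=21)
violated soft preferences: 20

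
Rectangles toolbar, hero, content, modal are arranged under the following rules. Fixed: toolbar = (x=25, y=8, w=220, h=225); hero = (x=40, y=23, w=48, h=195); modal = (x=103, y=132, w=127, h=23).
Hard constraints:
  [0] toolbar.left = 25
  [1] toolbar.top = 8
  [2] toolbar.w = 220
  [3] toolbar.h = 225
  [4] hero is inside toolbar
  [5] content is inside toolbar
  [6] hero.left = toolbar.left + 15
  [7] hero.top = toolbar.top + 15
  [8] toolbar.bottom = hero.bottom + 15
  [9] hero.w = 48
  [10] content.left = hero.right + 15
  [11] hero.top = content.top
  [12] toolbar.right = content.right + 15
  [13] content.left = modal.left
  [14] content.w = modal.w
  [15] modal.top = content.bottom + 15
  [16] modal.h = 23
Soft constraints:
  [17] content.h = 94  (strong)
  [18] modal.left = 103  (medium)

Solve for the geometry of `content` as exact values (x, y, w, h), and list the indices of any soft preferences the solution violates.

content = (x=103, y=23, w=127, h=94)
violated soft preferences: none

1. content.x = 103  [content.left = hero.right + 15]
2. content.y = 23  [hero.top = content.top]
3. content.w = 127  [toolbar.right = content.right + 15]
4. content.h = 94  [modal.top = content.bottom + 15]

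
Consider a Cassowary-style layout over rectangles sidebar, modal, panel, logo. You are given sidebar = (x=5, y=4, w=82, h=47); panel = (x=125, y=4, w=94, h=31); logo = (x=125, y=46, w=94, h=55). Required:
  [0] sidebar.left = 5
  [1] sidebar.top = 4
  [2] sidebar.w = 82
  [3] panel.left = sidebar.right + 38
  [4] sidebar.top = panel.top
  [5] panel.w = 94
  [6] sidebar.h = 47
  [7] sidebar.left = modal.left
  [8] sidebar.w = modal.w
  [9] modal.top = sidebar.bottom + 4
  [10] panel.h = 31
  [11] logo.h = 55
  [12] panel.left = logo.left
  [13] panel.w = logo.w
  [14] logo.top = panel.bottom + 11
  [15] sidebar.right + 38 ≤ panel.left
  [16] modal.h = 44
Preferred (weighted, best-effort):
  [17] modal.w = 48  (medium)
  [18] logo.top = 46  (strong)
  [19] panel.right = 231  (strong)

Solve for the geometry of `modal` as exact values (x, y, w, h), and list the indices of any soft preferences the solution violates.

modal = (x=5, y=55, w=82, h=44)
violated soft preferences: 17, 19

1. modal.x = 5  [sidebar.left = modal.left]
2. modal.w = 82  [sidebar.w = modal.w]
3. modal.y = 55  [modal.top = sidebar.bottom + 4]
4. modal.h = 44  [modal.h = 44]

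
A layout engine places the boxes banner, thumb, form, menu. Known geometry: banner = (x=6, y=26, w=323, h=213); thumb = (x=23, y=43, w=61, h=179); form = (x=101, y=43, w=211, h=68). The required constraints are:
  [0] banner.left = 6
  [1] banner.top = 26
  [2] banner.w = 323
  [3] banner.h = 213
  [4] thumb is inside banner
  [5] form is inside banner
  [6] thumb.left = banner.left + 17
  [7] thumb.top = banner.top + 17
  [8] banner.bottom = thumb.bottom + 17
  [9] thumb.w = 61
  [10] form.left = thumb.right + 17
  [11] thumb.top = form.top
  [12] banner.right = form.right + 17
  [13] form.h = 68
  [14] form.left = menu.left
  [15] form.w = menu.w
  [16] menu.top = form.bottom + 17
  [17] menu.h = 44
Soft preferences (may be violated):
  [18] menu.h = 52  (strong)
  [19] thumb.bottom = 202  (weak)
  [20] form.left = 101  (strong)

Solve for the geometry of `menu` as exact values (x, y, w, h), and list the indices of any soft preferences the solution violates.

menu = (x=101, y=128, w=211, h=44)
violated soft preferences: 18, 19

1. menu.x = 101  [form.left = menu.left]
2. menu.w = 211  [form.w = menu.w]
3. menu.y = 128  [menu.top = form.bottom + 17]
4. menu.h = 44  [menu.h = 44]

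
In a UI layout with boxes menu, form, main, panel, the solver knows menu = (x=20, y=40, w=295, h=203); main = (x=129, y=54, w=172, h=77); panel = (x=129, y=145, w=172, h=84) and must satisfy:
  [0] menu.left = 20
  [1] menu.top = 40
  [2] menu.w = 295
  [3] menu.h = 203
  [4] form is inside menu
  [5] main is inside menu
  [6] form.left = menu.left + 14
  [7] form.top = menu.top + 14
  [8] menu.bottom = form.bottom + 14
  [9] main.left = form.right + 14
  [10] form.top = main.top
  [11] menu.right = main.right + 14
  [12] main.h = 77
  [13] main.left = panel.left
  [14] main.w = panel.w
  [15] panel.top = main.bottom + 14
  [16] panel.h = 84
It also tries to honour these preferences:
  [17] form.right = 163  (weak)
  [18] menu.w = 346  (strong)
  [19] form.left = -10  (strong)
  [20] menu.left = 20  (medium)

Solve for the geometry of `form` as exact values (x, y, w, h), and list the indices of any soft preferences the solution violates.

form = (x=34, y=54, w=81, h=175)
violated soft preferences: 17, 18, 19

1. form.x = 34  [form.left = menu.left + 14]
2. form.y = 54  [form.top = menu.top + 14]
3. form.h = 175  [menu.bottom = form.bottom + 14]
4. form.w = 81  [main.left = form.right + 14]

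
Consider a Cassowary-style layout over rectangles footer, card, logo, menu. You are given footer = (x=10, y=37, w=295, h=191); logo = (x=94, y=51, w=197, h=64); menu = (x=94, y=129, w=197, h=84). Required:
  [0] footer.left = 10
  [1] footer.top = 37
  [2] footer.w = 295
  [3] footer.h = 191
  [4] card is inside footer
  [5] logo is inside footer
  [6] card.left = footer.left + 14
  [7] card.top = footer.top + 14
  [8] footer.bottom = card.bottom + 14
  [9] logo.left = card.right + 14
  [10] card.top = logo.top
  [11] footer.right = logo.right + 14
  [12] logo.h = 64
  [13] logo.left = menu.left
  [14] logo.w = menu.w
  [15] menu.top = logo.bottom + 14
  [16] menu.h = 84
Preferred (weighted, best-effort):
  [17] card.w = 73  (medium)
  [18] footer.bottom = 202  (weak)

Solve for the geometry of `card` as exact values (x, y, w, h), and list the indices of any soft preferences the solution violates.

1. card.x = 24  [card.left = footer.left + 14]
2. card.y = 51  [card.top = footer.top + 14]
3. card.h = 163  [footer.bottom = card.bottom + 14]
4. card.w = 56  [logo.left = card.right + 14]

card = (x=24, y=51, w=56, h=163)
violated soft preferences: 17, 18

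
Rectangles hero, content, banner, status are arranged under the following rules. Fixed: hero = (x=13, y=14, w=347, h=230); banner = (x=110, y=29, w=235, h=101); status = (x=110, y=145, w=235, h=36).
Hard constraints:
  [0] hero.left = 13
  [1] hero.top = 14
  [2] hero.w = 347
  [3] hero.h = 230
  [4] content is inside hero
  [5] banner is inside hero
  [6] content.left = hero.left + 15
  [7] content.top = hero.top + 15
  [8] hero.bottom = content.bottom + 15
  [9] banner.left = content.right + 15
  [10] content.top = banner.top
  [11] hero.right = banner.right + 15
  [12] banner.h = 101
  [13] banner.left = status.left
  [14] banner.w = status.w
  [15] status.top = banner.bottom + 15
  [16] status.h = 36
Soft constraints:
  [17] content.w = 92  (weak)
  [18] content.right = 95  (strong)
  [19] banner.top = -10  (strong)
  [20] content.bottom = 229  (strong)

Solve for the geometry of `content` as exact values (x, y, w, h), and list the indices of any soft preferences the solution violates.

content = (x=28, y=29, w=67, h=200)
violated soft preferences: 17, 19

1. content.x = 28  [content.left = hero.left + 15]
2. content.y = 29  [content.top = hero.top + 15]
3. content.h = 200  [hero.bottom = content.bottom + 15]
4. content.w = 67  [banner.left = content.right + 15]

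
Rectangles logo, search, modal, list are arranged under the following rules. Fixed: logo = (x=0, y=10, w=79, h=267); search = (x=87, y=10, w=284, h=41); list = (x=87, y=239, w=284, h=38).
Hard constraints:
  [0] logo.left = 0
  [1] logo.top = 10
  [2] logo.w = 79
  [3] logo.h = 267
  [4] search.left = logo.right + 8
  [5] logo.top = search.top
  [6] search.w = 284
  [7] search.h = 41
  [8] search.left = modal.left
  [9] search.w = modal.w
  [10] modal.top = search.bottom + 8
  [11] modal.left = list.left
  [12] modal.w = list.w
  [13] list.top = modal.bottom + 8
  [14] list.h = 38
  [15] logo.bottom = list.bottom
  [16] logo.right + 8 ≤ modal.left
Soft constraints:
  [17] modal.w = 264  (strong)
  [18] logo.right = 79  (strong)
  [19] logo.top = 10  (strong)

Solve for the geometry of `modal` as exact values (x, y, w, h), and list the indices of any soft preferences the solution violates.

modal = (x=87, y=59, w=284, h=172)
violated soft preferences: 17

1. modal.x = 87  [search.left = modal.left]
2. modal.w = 284  [search.w = modal.w]
3. modal.y = 59  [modal.top = search.bottom + 8]
4. modal.h = 172  [list.top = modal.bottom + 8]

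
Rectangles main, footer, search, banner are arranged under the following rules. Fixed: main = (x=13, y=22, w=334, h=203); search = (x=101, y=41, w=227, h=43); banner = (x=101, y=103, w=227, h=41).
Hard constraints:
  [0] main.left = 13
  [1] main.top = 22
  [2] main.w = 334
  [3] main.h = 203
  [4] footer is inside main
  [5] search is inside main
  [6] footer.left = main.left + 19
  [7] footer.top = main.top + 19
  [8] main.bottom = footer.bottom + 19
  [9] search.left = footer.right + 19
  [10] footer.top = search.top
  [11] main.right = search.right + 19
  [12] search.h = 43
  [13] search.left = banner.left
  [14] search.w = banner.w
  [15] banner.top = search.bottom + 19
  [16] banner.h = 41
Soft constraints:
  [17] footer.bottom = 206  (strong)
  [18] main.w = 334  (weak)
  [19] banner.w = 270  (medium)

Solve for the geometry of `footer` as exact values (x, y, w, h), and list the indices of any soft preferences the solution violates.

1. footer.x = 32  [footer.left = main.left + 19]
2. footer.y = 41  [footer.top = main.top + 19]
3. footer.h = 165  [main.bottom = footer.bottom + 19]
4. footer.w = 50  [search.left = footer.right + 19]

footer = (x=32, y=41, w=50, h=165)
violated soft preferences: 19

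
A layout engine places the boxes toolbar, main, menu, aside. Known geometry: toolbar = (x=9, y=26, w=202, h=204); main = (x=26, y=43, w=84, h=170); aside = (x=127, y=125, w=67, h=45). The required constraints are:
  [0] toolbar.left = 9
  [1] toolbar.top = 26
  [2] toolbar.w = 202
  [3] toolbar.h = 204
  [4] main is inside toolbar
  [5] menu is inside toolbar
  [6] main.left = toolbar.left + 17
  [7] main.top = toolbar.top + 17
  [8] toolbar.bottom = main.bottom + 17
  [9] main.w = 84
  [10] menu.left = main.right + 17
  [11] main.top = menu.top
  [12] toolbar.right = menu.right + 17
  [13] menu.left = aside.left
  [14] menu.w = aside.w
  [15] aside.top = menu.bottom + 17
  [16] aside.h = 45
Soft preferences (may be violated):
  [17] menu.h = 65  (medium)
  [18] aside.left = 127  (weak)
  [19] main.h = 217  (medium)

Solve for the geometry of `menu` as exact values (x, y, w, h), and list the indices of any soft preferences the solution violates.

1. menu.x = 127  [menu.left = main.right + 17]
2. menu.y = 43  [main.top = menu.top]
3. menu.w = 67  [toolbar.right = menu.right + 17]
4. menu.h = 65  [aside.top = menu.bottom + 17]

menu = (x=127, y=43, w=67, h=65)
violated soft preferences: 19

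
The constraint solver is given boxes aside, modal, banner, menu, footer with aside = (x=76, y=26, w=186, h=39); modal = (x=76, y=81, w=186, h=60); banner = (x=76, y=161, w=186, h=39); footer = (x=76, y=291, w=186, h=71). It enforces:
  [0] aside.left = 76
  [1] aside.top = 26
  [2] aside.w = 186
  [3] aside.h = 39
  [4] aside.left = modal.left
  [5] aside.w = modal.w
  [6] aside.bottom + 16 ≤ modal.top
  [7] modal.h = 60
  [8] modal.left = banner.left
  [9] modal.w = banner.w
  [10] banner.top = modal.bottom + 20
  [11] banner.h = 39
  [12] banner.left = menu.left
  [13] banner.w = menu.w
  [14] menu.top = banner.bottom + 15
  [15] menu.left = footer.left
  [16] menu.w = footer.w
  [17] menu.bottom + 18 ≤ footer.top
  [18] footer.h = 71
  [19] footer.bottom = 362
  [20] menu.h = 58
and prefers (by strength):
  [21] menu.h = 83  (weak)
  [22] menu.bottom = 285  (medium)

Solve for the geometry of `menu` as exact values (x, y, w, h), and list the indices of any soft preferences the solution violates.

1. menu.x = 76  [banner.left = menu.left]
2. menu.w = 186  [banner.w = menu.w]
3. menu.y = 215  [menu.top = banner.bottom + 15]
4. menu.h = 58  [menu.h = 58]

menu = (x=76, y=215, w=186, h=58)
violated soft preferences: 21, 22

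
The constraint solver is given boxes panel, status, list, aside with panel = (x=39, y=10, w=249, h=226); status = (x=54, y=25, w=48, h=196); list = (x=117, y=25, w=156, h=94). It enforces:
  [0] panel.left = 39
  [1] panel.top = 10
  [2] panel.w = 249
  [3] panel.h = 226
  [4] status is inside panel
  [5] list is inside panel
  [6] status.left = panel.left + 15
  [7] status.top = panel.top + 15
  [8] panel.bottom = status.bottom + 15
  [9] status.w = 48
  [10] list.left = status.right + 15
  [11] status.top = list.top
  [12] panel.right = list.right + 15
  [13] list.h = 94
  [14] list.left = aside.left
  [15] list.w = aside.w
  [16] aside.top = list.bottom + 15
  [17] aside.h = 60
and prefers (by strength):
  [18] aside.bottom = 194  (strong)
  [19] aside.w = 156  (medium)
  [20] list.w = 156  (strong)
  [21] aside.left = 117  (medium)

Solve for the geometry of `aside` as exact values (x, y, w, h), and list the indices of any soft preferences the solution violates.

1. aside.x = 117  [list.left = aside.left]
2. aside.w = 156  [list.w = aside.w]
3. aside.y = 134  [aside.top = list.bottom + 15]
4. aside.h = 60  [aside.h = 60]

aside = (x=117, y=134, w=156, h=60)
violated soft preferences: none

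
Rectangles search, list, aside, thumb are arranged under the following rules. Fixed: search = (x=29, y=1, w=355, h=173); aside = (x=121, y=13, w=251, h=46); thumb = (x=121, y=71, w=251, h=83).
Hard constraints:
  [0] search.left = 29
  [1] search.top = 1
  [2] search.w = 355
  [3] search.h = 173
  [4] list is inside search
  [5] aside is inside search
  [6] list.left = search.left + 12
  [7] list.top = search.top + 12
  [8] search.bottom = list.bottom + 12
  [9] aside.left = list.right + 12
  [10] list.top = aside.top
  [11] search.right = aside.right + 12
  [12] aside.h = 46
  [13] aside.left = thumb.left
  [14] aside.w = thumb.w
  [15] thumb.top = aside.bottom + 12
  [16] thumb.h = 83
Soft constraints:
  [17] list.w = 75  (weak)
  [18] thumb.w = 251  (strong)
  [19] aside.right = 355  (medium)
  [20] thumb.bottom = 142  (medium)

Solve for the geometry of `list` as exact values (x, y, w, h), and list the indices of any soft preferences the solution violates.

1. list.x = 41  [list.left = search.left + 12]
2. list.y = 13  [list.top = search.top + 12]
3. list.h = 149  [search.bottom = list.bottom + 12]
4. list.w = 68  [aside.left = list.right + 12]

list = (x=41, y=13, w=68, h=149)
violated soft preferences: 17, 19, 20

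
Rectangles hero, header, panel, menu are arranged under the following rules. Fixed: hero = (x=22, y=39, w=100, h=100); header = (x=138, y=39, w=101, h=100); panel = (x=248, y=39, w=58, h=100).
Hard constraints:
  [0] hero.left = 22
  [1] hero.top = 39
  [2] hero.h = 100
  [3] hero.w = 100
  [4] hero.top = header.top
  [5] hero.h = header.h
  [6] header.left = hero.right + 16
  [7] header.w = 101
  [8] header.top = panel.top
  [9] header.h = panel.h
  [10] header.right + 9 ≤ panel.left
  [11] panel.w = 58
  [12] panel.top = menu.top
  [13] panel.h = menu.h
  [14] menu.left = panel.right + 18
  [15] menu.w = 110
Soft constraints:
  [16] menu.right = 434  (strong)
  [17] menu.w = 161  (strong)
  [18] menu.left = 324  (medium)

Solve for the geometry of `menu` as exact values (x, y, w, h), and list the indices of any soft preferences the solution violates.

1. menu.y = 39  [panel.top = menu.top]
2. menu.h = 100  [panel.h = menu.h]
3. menu.x = 324  [menu.left = panel.right + 18]
4. menu.w = 110  [menu.w = 110]

menu = (x=324, y=39, w=110, h=100)
violated soft preferences: 17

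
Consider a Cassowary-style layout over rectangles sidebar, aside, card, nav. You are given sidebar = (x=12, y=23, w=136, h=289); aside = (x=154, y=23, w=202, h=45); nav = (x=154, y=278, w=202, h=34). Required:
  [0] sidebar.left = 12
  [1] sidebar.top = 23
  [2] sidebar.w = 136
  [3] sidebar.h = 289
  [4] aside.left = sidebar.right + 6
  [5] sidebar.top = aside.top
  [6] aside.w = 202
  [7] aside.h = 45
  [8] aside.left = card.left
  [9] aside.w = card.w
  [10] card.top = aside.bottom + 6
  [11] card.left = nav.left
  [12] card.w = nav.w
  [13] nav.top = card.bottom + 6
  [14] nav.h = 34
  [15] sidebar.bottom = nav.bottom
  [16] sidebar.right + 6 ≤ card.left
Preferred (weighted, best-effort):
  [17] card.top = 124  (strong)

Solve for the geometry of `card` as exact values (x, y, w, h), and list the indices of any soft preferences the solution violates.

1. card.x = 154  [aside.left = card.left]
2. card.w = 202  [aside.w = card.w]
3. card.y = 74  [card.top = aside.bottom + 6]
4. card.h = 198  [nav.top = card.bottom + 6]

card = (x=154, y=74, w=202, h=198)
violated soft preferences: 17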